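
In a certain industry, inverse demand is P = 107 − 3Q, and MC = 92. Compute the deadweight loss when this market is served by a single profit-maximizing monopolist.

Under competition P = MC = 92, so Q = (107 − 92)/3 = 5.
The monopolist equates marginal revenue to marginal cost: 107 − 6Q = 92, so Q = 2.5. From demand, P = 99.5.
DWL is the triangle between Q = 2.5 and Q = 5: ½·(5 − 2.5)·(99.5 − 92) = 9.375.

DWL = 9.375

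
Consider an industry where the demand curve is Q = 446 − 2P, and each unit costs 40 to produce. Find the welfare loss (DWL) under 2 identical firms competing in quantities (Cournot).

DWL = 3721

Inverting demand: P = 223 − 0.5Q.
Under competition P = MC = 40, so Q = (223 − 40)/0.5 = 366.
In a 2-firm Cournot equilibrium, symmetry and the first-order condition give q = (223 − 40)/(1.5) = 122. So Q = 244 and P = 101.
DWL is the triangle between Q = 244 and Q = 366: ½·(366 − 244)·(101 − 40) = 3721.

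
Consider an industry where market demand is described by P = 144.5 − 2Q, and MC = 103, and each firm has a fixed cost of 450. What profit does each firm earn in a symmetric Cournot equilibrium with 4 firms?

π_i = −415.555

In a 4-firm Cournot equilibrium, symmetry and the first-order condition give q = (144.5 − 103)/(10) = 4.15. So Q = 16.6 and P = 111.3.
Each firm's profit = (111.3 − 103)·4.15 − 450 = −415.555.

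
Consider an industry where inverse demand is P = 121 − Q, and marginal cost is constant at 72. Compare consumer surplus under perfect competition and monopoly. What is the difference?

CS falls by 900.375

Competitive firms price at marginal cost: P = 72, giving Q = 49.
CS = ½·(121 − 72)·49 = 1200.5.
The monopolist equates marginal revenue to marginal cost: 121 − 2Q = 72, so Q = 24.5. From demand, P = 96.5.
CS = ½·(121 − 96.5)·24.5 = 300.125.
Change in consumer surplus: 300.125 − 1200.5 = −900.375.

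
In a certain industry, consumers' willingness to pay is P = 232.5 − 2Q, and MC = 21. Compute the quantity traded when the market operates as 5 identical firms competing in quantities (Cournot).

Q = 88.125

Cournot with 5 identical firms: the symmetric best-response condition is 232.5 − 12q = 21. Each firm produces q = 17.625, total output Q = 88.125, price P = 56.25.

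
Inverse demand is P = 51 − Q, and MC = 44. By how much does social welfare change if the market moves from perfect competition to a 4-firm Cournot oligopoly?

Social welfare falls by 0.98

Perfect competition: P = MC = 44, so 51 − Q = 44 and Q = 7.
CS = ½·(51 − 44)·7 = 24.5; PS = (44 − 44)·7 = 0; TS = 24.5.
With 4 symmetric Cournot firms, each firm's FOC gives 51 − 5q = 44, so q = 1.4, Q = 4·1.4 = 5.6, and P = 45.4.
CS = ½·(51 − 45.4)·5.6 = 15.68; PS = (45.4 − 44)·5.6 = 7.84; TS = 23.52.
Change in social welfare: 23.52 − 24.5 = −0.98.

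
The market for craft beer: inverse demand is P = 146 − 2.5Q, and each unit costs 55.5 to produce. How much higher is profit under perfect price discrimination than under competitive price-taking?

Competitive firms price at marginal cost: P = 55.5, giving Q = 36.2.
Profit = (55.5 − 55.5)·36.2 = 0.
With perfect price discrimination, output is the efficient level Q = 36.2 (where demand meets MC), but every buyer pays their willingness to pay: CS = 0 and PS = total surplus.
PS equals the full surplus area, 1638.05. Profit = 1638.05 = 1638.05.
Change in profit: 1638.05 − 0 = 1638.05.

π rises by 1638.05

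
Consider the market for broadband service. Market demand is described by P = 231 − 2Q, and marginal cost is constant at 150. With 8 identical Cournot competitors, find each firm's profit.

π_i = 40.5

With 8 symmetric Cournot firms, each firm's FOC gives 231 − 18q = 150, so q = 4.5, Q = 8·4.5 = 36, and P = 159.
Each firm's profit = (159 − 150)·4.5 = 40.5.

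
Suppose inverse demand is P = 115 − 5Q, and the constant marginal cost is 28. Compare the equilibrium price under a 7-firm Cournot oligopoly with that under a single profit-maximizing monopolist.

Cournot: P = 38.875; Monopoly: P = 71.5

In a 7-firm Cournot equilibrium, symmetry and the first-order condition give q = (115 − 28)/(40) = 2.175. So Q = 15.225 and P = 38.875.
The monopolist equates marginal revenue to marginal cost: 115 − 10Q = 28, so Q = 8.7. From demand, P = 71.5.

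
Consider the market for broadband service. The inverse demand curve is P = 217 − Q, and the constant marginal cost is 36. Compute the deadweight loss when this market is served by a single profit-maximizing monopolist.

Competitive firms price at marginal cost: P = 36, giving Q = 181.
The monopolist equates marginal revenue to marginal cost: 217 − 2Q = 36, so Q = 90.5. From demand, P = 126.5.
DWL is the triangle between Q = 90.5 and Q = 181: ½·(181 − 90.5)·(126.5 − 36) = 4095.125.

DWL = 4095.125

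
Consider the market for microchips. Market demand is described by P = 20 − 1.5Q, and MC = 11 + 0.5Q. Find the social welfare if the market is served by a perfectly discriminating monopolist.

TS = 20.25

With perfect price discrimination, output is the efficient level Q = 4.5 (where demand meets MC), but every buyer pays their willingness to pay: CS = 0 and PS = total surplus.
TS = 20.25 (equal to competitive TS).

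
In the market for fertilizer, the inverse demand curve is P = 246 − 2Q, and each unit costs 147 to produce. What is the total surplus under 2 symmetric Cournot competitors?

TS = 2178

In a 2-firm Cournot equilibrium, symmetry and the first-order condition give q = (246 − 147)/(6) = 16.5. So Q = 33 and P = 180.
CS = ½·(246 − 180)·33 = 1089; PS = (180 − 147)·33 = 1089; TS = 2178.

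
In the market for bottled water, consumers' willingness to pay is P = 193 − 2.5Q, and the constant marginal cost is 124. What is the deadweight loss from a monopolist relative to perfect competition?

DWL = 238.05

Perfect competition: P = MC = 124, so 193 − 2.5Q = 124 and Q = 27.6.
The monopolist equates marginal revenue to marginal cost: 193 − 5Q = 124, so Q = 13.8. From demand, P = 158.5.
DWL is the triangle between Q = 13.8 and Q = 27.6: ½·(27.6 − 13.8)·(158.5 − 124) = 238.05.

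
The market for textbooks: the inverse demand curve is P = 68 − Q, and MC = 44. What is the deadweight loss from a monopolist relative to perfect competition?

Perfect competition: P = MC = 44, so 68 − Q = 44 and Q = 24.
The monopolist equates marginal revenue to marginal cost: 68 − 2Q = 44, so Q = 12. From demand, P = 56.
DWL is the triangle between Q = 12 and Q = 24: ½·(24 − 12)·(56 − 44) = 72.

DWL = 72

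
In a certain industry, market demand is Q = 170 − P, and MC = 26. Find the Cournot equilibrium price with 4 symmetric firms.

Inverting demand: P = 170 − Q.
Cournot with 4 identical firms: the symmetric best-response condition is 170 − 5q = 26. Each firm produces q = 28.8, total output Q = 115.2, price P = 54.8.

P = 54.8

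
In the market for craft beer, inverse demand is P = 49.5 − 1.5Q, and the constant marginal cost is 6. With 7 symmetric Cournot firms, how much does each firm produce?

q_i = 3.625

Cournot with 7 identical firms: the symmetric best-response condition is 49.5 − 12q = 6. Each firm produces q = 3.625, total output Q = 25.375, price P = 183/16.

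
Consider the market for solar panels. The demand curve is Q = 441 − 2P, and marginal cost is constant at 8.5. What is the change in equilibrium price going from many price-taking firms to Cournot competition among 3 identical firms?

Inverting demand: P = 220.5 − 0.5Q.
Perfect competition: P = MC = 8.5, so 220.5 − 0.5Q = 8.5 and Q = 424.
In a 3-firm Cournot equilibrium, symmetry and the first-order condition give q = (220.5 − 8.5)/(2) = 106. So Q = 318 and P = 61.5.
Change in equilibrium price: 61.5 − 8.5 = 53.

P rises by 53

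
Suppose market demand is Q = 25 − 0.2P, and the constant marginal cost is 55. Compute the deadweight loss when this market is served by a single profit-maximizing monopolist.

Inverting demand: P = 125 − 5Q.
Perfect competition: P = MC = 55, so 125 − 5Q = 55 and Q = 14.
A monopolist chooses Q where MR = MC. MR = 125 − 10Q; setting this equal to 55 gives Q = 7 and P = 90.
DWL is the triangle between Q = 7 and Q = 14: ½·(14 − 7)·(90 − 55) = 122.5.

DWL = 122.5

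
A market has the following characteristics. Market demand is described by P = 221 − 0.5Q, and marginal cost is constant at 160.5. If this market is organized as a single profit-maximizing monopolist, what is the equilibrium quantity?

Q = 60.5

A monopolist chooses Q where MR = MC. MR = 221 − Q; setting this equal to 160.5 gives Q = 60.5 and P = 190.75.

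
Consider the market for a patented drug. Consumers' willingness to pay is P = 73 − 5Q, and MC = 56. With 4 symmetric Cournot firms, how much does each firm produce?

In a 4-firm Cournot equilibrium, symmetry and the first-order condition give q = (73 − 56)/(25) = 0.68. So Q = 2.72 and P = 59.4.

q_i = 0.68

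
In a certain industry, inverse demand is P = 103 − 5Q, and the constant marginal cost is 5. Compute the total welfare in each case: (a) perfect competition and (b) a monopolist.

Competitive firms price at marginal cost: P = 5, giving Q = 19.6.
CS = ½·(103 − 5)·19.6 = 960.4; PS = (5 − 5)·19.6 = 0; TS = 960.4.
Monopoly sets MR = MC: 103 − 10Q = 5 ⇒ Q = 9.8, P = 103 − 5·9.8 = 54.
CS = ½·(103 − 54)·9.8 = 240.1; PS = (54 − 5)·9.8 = 480.2; TS = 720.3.

Competition: TS = 960.4; Monopoly: TS = 720.3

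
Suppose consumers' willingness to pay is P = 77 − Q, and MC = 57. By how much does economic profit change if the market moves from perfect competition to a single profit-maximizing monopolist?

Competitive firms price at marginal cost: P = 57, giving Q = 20.
Profit = (57 − 57)·20 = 0.
The monopolist equates marginal revenue to marginal cost: 77 − 2Q = 57, so Q = 10. From demand, P = 67.
Profit = (67 − 57)·10 = 100.
Change in economic profit: 100 − 0 = 100.

π rises by 100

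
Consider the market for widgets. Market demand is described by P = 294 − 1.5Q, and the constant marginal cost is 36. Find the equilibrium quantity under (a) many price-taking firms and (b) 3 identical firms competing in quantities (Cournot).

Competition: Q = 172; Cournot: Q = 129

Competitive firms price at marginal cost: P = 36, giving Q = 172.
With 3 symmetric Cournot firms, each firm's FOC gives 294 − 6q = 36, so q = 43, Q = 3·43 = 129, and P = 100.5.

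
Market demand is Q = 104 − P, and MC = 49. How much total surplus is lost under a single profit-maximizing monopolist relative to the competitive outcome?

DWL = 378.125

Inverting demand: P = 104 − Q.
Under competition P = MC = 49, so Q = (104 − 49)/1 = 55.
The monopolist equates marginal revenue to marginal cost: 104 − 2Q = 49, so Q = 27.5. From demand, P = 76.5.
DWL is the triangle between Q = 27.5 and Q = 55: ½·(55 − 27.5)·(76.5 − 49) = 378.125.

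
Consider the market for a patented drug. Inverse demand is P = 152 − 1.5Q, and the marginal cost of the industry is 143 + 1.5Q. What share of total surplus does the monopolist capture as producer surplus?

A monopolist chooses Q where MR = MC. MR = 152 − 3Q; setting this equal to 143 + 1.5Q gives Q = 2 and P = 149.
CS = ½·(152 − 149)·2 = 3.
PS = P·Q − VC(Q) = 149·2 − (143·2 + ½·1.5·2²) = 9.
Share captured = PS/TS = 9/12 = 0.75.

PS/TS = 0.75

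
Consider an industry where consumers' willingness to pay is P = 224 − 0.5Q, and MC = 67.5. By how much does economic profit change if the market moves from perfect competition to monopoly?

Economic profit rises by 12246.125

Perfect competition: P = MC = 67.5, so 224 − 0.5Q = 67.5 and Q = 313.
Profit = (67.5 − 67.5)·313 = 0.
The monopolist equates marginal revenue to marginal cost: 224 − Q = 67.5, so Q = 156.5. From demand, P = 145.75.
Profit = (145.75 − 67.5)·156.5 = 12246.125.
Change in economic profit: 12246.125 − 0 = 12246.125.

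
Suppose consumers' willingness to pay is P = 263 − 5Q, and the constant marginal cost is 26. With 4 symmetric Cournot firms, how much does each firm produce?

q_i = 9.48

In a 4-firm Cournot equilibrium, symmetry and the first-order condition give q = (263 − 26)/(25) = 9.48. So Q = 37.92 and P = 73.4.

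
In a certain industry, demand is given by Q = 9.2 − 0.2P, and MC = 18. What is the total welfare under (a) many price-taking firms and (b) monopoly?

Competition: TS = 78.4; Monopoly: TS = 58.8

Inverting demand: P = 46 − 5Q.
Competitive firms price at marginal cost: P = 18, giving Q = 5.6.
CS = ½·(46 − 18)·5.6 = 78.4; PS = (18 − 18)·5.6 = 0; TS = 78.4.
A monopolist chooses Q where MR = MC. MR = 46 − 10Q; setting this equal to 18 gives Q = 2.8 and P = 32.
CS = ½·(46 − 32)·2.8 = 19.6; PS = (32 − 18)·2.8 = 39.2; TS = 58.8.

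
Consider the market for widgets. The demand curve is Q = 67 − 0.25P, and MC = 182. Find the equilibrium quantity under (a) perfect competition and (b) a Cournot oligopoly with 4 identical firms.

Competition: Q = 21.5; Cournot: Q = 17.2

Inverting demand: P = 268 − 4Q.
Perfect competition: P = MC = 182, so 268 − 4Q = 182 and Q = 21.5.
In a 4-firm Cournot equilibrium, symmetry and the first-order condition give q = (268 − 182)/(20) = 4.3. So Q = 17.2 and P = 199.2.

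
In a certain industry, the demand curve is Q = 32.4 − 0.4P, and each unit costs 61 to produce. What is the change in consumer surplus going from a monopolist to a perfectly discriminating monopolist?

Inverting demand: P = 81 − 2.5Q.
The monopolist equates marginal revenue to marginal cost: 81 − 5Q = 61, so Q = 4. From demand, P = 71.
CS = ½·(81 − 71)·4 = 20.
With perfect price discrimination, output is the efficient level Q = 8 (where demand meets MC), but every buyer pays their willingness to pay: CS = 0 and PS = total surplus.
CS = 0.
Change in consumer surplus: 0 − 20 = −20.

CS falls by 20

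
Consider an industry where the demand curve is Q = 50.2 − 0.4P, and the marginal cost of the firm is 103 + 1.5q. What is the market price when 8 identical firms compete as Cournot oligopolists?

P = 106.75

Inverting demand: P = 125.5 − 2.5Q.
Cournot with 8 identical firms: the symmetric best-response condition is 125.5 − 22.5q = 103 + 1.5q. Each firm produces q = 15/16, total output Q = 7.5, price P = 106.75.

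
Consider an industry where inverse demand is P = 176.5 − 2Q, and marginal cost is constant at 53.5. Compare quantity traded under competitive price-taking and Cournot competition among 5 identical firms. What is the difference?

Competitive firms price at marginal cost: P = 53.5, giving Q = 61.5.
Cournot with 5 identical firms: the symmetric best-response condition is 176.5 − 12q = 53.5. Each firm produces q = 10.25, total output Q = 51.25, price P = 74.
Change in quantity traded: 51.25 − 61.5 = −10.25.

Quantity traded falls by 10.25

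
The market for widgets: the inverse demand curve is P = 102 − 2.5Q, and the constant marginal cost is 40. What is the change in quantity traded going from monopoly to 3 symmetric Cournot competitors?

Q rises by 6.2

A monopolist chooses Q where MR = MC. MR = 102 − 5Q; setting this equal to 40 gives Q = 12.4 and P = 71.
With 3 symmetric Cournot firms, each firm's FOC gives 102 − 10q = 40, so q = 6.2, Q = 3·6.2 = 18.6, and P = 55.5.
Change in quantity traded: 18.6 − 12.4 = 6.2.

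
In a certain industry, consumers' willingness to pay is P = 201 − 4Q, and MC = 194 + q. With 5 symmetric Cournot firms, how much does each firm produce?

Cournot with 5 identical firms: the symmetric best-response condition is 201 − 24q = 194 + q. Each firm produces q = 0.28, total output Q = 1.4, price P = 195.4.

q_i = 0.28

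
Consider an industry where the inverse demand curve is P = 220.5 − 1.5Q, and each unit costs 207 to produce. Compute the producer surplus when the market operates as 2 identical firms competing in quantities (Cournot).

With 2 symmetric Cournot firms, each firm's FOC gives 220.5 − 4.5q = 207, so q = 3, Q = 2·3 = 6, and P = 211.5.
PS = (211.5 − 207)·6 = 27.

PS = 27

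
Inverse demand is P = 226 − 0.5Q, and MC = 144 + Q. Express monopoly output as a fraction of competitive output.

Q_m/Q_c = 0.75

Monopoly sets MR = MC: 226 − Q = 144 + Q ⇒ Q = 41, P = 226 − 0.5·41 = 205.5.
Competitive equilibrium sets price equal to marginal cost: 226 − 0.5Q = 144 + Q, so Q = 164/3 and P = 596/3.
Ratio Q_m/Q_c = 41/(164/3) = 0.75.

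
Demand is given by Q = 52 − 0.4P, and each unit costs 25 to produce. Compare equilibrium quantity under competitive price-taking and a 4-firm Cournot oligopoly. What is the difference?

Q falls by 8.4

Inverting demand: P = 130 − 2.5Q.
Perfect competition: P = MC = 25, so 130 − 2.5Q = 25 and Q = 42.
With 4 symmetric Cournot firms, each firm's FOC gives 130 − 12.5q = 25, so q = 8.4, Q = 4·8.4 = 33.6, and P = 46.
Change in equilibrium quantity: 33.6 − 42 = −8.4.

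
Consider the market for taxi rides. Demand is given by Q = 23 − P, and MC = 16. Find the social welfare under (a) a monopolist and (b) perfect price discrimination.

Inverting demand: P = 23 − Q.
The monopolist equates marginal revenue to marginal cost: 23 − 2Q = 16, so Q = 3.5. From demand, P = 19.5.
CS = ½·(23 − 19.5)·3.5 = 6.125; PS = (19.5 − 16)·3.5 = 12.25; TS = 18.375.
A perfectly discriminating monopolist sells every unit with P(Q) ≥ MC(Q), so output equals the competitive quantity Q = 7. Each buyer pays their reservation price, so CS = 0 and the firm captures all surplus.
TS = 24.5 (equal to competitive TS).

Monopoly: TS = 18.375; Perfect PD: TS = 24.5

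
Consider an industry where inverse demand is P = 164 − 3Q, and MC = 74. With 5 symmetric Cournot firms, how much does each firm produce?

q_i = 5

In a 5-firm Cournot equilibrium, symmetry and the first-order condition give q = (164 − 74)/(18) = 5. So Q = 25 and P = 89.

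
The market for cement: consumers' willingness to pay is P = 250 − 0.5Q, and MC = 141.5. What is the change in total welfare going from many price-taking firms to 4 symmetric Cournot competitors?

Under competition P = MC = 141.5, so Q = (250 − 141.5)/0.5 = 217.
CS = ½·(250 − 141.5)·217 = 11772.25; PS = (141.5 − 141.5)·217 = 0; TS = 11772.25.
Cournot with 4 identical firms: the symmetric best-response condition is 250 − 2.5q = 141.5. Each firm produces q = 43.4, total output Q = 173.6, price P = 163.2.
CS = ½·(250 − 163.2)·173.6 = 7534.24; PS = (163.2 − 141.5)·173.6 = 3767.12; TS = 11301.36.
Change in total welfare: 11301.36 − 11772.25 = −470.89.

TS falls by 470.89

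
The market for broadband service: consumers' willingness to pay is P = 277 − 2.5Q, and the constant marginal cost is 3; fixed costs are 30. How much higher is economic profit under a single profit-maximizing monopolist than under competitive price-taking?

Competitive firms price at marginal cost: P = 3, giving Q = 109.6.
Profit = (3 − 3)·109.6 − 30 = −30.
A monopolist chooses Q where MR = MC. MR = 277 − 5Q; setting this equal to 3 gives Q = 54.8 and P = 140.
Profit = (140 − 3)·54.8 − 30 = 7477.6.
Change in economic profit: 7477.6 − −30 = 7507.6.

π rises by 7507.6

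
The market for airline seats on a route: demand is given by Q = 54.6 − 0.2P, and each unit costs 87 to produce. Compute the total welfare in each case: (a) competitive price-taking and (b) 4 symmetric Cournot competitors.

Inverting demand: P = 273 − 5Q.
Perfect competition: P = MC = 87, so 273 − 5Q = 87 and Q = 37.2.
CS = ½·(273 − 87)·37.2 = 3459.6; PS = (87 − 87)·37.2 = 0; TS = 3459.6.
In a 4-firm Cournot equilibrium, symmetry and the first-order condition give q = (273 − 87)/(25) = 7.44. So Q = 29.76 and P = 124.2.
CS = ½·(273 − 124.2)·29.76 = 2214.144; PS = (124.2 − 87)·29.76 = 1107.072; TS = 3321.216.

Competition: TS = 3459.6; Cournot: TS = 3321.216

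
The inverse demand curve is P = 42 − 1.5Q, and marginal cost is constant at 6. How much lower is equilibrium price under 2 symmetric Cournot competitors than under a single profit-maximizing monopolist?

Monopoly sets MR = MC: 42 − 3Q = 6 ⇒ Q = 12, P = 42 − 1.5·12 = 24.
Cournot with 2 identical firms: the symmetric best-response condition is 42 − 4.5q = 6. Each firm produces q = 8, total output Q = 16, price P = 18.
Change in equilibrium price: 18 − 24 = −6.

Equilibrium price falls by 6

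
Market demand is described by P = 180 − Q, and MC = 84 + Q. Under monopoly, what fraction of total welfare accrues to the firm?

A monopolist chooses Q where MR = MC. MR = 180 − 2Q; setting this equal to 84 + Q gives Q = 32 and P = 148.
CS = ½·(180 − 148)·32 = 512.
PS = P·Q − VC(Q) = 148·32 − (84·32 + ½·1·32²) = 1536.
Share captured = PS/TS = 1536/2048 = 0.75.

PS/TS = 0.75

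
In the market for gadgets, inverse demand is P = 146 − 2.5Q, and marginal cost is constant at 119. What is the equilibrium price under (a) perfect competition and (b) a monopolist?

Under competition P = MC = 119, so Q = (146 − 119)/2.5 = 10.8.
A monopolist chooses Q where MR = MC. MR = 146 − 5Q; setting this equal to 119 gives Q = 5.4 and P = 132.5.

Competition: P = 119; Monopoly: P = 132.5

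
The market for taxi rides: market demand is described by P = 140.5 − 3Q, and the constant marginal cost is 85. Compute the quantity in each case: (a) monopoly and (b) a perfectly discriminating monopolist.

Monopoly: Q = 9.25; Perfect PD: Q = 18.5

A monopolist chooses Q where MR = MC. MR = 140.5 − 6Q; setting this equal to 85 gives Q = 9.25 and P = 112.75.
With perfect price discrimination, output is the efficient level Q = 18.5 (where demand meets MC), but every buyer pays their willingness to pay: CS = 0 and PS = total surplus.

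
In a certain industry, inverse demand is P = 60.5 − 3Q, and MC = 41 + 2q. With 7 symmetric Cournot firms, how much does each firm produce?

Cournot with 7 identical firms: the symmetric best-response condition is 60.5 − 24q = 41 + 2q. Each firm produces q = 0.75, total output Q = 5.25, price P = 44.75.

q_i = 0.75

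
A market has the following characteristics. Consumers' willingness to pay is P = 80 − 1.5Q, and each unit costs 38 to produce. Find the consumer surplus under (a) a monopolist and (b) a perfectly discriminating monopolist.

The monopolist equates marginal revenue to marginal cost: 80 − 3Q = 38, so Q = 14. From demand, P = 59.
CS = ½·(80 − 59)·14 = 147.
A perfectly discriminating monopolist sells every unit with P(Q) ≥ MC(Q), so output equals the competitive quantity Q = 28. Each buyer pays their reservation price, so CS = 0 and the firm captures all surplus.
CS = 0.

Monopoly: CS = 147; Perfect PD: CS = 0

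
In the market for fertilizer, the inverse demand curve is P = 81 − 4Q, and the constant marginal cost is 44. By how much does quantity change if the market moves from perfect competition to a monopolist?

Q falls by 4.625

Competitive firms price at marginal cost: P = 44, giving Q = 9.25.
The monopolist equates marginal revenue to marginal cost: 81 − 8Q = 44, so Q = 4.625. From demand, P = 62.5.
Change in quantity: 4.625 − 9.25 = −4.625.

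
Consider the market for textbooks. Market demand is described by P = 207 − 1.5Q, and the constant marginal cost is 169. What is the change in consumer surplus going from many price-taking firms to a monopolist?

Under competition P = MC = 169, so Q = (207 − 169)/1.5 = 76/3.
CS = ½·(207 − 169)·76/3 = 1444/3.
Monopoly sets MR = MC: 207 − 3Q = 169 ⇒ Q = 38/3, P = 207 − 1.5·38/3 = 188.
CS = ½·(207 − 188)·38/3 = 361/3.
Change in consumer surplus: 361/3 − 1444/3 = −361.

CS falls by 361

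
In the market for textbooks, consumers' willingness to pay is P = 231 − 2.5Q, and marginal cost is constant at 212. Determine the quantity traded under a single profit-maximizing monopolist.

Q = 3.8

A monopolist chooses Q where MR = MC. MR = 231 − 5Q; setting this equal to 212 gives Q = 3.8 and P = 221.5.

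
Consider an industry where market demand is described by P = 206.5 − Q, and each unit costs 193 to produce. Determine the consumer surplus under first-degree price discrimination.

CS = 0

Under first-degree price discrimination the firm charges each unit its demand price and produces up to where P = MC, i.e. Q = 13.5. Consumer surplus is zero; producer surplus equals total surplus.
CS = 0.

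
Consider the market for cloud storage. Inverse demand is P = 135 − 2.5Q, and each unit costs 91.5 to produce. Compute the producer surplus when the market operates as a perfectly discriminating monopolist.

PS = 378.45

With perfect price discrimination, output is the efficient level Q = 17.4 (where demand meets MC), but every buyer pays their willingness to pay: CS = 0 and PS = total surplus.
PS = ½·(135 − 91.5)·17.4 = 378.45.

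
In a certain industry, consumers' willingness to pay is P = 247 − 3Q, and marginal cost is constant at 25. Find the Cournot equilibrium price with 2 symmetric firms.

P = 99

Cournot with 2 identical firms: the symmetric best-response condition is 247 − 9q = 25. Each firm produces q = 74/3, total output Q = 148/3, price P = 99.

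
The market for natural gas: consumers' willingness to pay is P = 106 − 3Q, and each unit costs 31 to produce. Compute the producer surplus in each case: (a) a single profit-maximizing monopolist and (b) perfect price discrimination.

The monopolist equates marginal revenue to marginal cost: 106 − 6Q = 31, so Q = 12.5. From demand, P = 68.5.
PS = (68.5 − 31)·12.5 = 468.75.
Under first-degree price discrimination the firm charges each unit its demand price and produces up to where P = MC, i.e. Q = 25. Consumer surplus is zero; producer surplus equals total surplus.
PS = ½·(106 − 31)·25 = 937.5.

Monopoly: PS = 468.75; Perfect PD: PS = 937.5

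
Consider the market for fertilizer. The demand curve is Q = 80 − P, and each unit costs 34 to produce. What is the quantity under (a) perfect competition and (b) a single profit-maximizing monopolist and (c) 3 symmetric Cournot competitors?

Inverting demand: P = 80 − Q.
Competitive firms price at marginal cost: P = 34, giving Q = 46.
Monopoly sets MR = MC: 80 − 2Q = 34 ⇒ Q = 23, P = 80 − 23 = 57.
In a 3-firm Cournot equilibrium, symmetry and the first-order condition give q = (80 − 34)/(4) = 11.5. So Q = 34.5 and P = 45.5.

Competition: Q = 46; Monopoly: Q = 23; Cournot: Q = 34.5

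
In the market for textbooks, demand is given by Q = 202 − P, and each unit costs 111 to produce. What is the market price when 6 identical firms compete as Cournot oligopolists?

P = 124

Inverting demand: P = 202 − Q.
In a 6-firm Cournot equilibrium, symmetry and the first-order condition give q = (202 − 111)/(7) = 13. So Q = 78 and P = 124.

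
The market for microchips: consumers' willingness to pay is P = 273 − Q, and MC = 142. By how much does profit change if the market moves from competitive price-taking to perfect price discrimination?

π rises by 8580.5

Perfect competition: P = MC = 142, so 273 − Q = 142 and Q = 131.
Profit = (142 − 142)·131 = 0.
With perfect price discrimination, output is the efficient level Q = 131 (where demand meets MC), but every buyer pays their willingness to pay: CS = 0 and PS = total surplus.
PS equals the full surplus area, 8580.5. Profit = 8580.5 = 8580.5.
Change in profit: 8580.5 − 0 = 8580.5.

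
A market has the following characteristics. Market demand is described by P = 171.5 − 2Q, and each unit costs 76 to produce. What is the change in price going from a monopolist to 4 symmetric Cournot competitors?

The monopolist equates marginal revenue to marginal cost: 171.5 − 4Q = 76, so Q = 23.875. From demand, P = 123.75.
Cournot with 4 identical firms: the symmetric best-response condition is 171.5 − 10q = 76. Each firm produces q = 9.55, total output Q = 38.2, price P = 95.1.
Change in price: 95.1 − 123.75 = −28.65.

Price falls by 28.65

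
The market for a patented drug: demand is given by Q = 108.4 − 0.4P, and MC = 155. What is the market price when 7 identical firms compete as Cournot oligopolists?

P = 169.5

Inverting demand: P = 271 − 2.5Q.
With 7 symmetric Cournot firms, each firm's FOC gives 271 − 20q = 155, so q = 5.8, Q = 7·5.8 = 40.6, and P = 169.5.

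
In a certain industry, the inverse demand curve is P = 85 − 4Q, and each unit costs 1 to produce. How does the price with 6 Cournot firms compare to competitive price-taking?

With 6 symmetric Cournot firms, each firm's FOC gives 85 − 28q = 1, so q = 3, Q = 6·3 = 18, and P = 13.
Perfect competition: P = MC = 1, so 85 − 4Q = 1 and Q = 21.

Cournot: P = 13; Competition: P = 1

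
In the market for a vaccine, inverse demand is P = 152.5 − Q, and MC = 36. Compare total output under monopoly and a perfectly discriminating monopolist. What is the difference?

A monopolist chooses Q where MR = MC. MR = 152.5 − 2Q; setting this equal to 36 gives Q = 58.25 and P = 94.25.
A perfectly discriminating monopolist sells every unit with P(Q) ≥ MC(Q), so output equals the competitive quantity Q = 116.5. Each buyer pays their reservation price, so CS = 0 and the firm captures all surplus.
Change in total output: 116.5 − 58.25 = 58.25.

Q rises by 58.25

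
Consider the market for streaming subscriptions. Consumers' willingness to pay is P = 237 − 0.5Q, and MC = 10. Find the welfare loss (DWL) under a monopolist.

Competitive firms price at marginal cost: P = 10, giving Q = 454.
A monopolist chooses Q where MR = MC. MR = 237 − Q; setting this equal to 10 gives Q = 227 and P = 123.5.
DWL is the triangle between Q = 227 and Q = 454: ½·(454 − 227)·(123.5 − 10) = 12882.25.

DWL = 12882.25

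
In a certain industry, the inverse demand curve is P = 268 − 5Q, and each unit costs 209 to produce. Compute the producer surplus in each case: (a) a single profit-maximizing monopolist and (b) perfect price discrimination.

Monopoly sets MR = MC: 268 − 10Q = 209 ⇒ Q = 5.9, P = 268 − 5·5.9 = 238.5.
PS = (238.5 − 209)·5.9 = 174.05.
A perfectly discriminating monopolist sells every unit with P(Q) ≥ MC(Q), so output equals the competitive quantity Q = 11.8. Each buyer pays their reservation price, so CS = 0 and the firm captures all surplus.
PS = ½·(268 − 209)·11.8 = 348.1.

Monopoly: PS = 174.05; Perfect PD: PS = 348.1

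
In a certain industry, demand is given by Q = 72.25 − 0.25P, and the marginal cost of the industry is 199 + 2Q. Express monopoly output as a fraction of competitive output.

Inverting demand: P = 289 − 4Q.
A monopolist chooses Q where MR = MC. MR = 289 − 8Q; setting this equal to 199 + 2Q gives Q = 9 and P = 253.
Competitive equilibrium sets price equal to marginal cost: 289 − 4Q = 199 + 2Q, so Q = 15 and P = 229.
Ratio Q_m/Q_c = 9/15 = 0.6.

Q_m/Q_c = 0.6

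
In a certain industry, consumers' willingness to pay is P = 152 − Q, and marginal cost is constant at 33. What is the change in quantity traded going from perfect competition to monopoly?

Perfect competition: P = MC = 33, so 152 − Q = 33 and Q = 119.
Monopoly sets MR = MC: 152 − 2Q = 33 ⇒ Q = 59.5, P = 152 − 59.5 = 92.5.
Change in quantity traded: 59.5 − 119 = −59.5.

Quantity traded falls by 59.5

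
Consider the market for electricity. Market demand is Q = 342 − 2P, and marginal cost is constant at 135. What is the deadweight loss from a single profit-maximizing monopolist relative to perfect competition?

DWL = 324

Inverting demand: P = 171 − 0.5Q.
Perfect competition: P = MC = 135, so 171 − 0.5Q = 135 and Q = 72.
The monopolist equates marginal revenue to marginal cost: 171 − Q = 135, so Q = 36. From demand, P = 153.
DWL is the triangle between Q = 36 and Q = 72: ½·(72 − 36)·(153 − 135) = 324.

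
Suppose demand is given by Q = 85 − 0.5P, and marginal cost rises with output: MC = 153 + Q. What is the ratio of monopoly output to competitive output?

Inverting demand: P = 170 − 2Q.
Monopoly sets MR = MC: 170 − 4Q = 153 + Q ⇒ Q = 3.4, P = 170 − 2·3.4 = 163.2.
Competitive equilibrium sets price equal to marginal cost: 170 − 2Q = 153 + Q, so Q = 17/3 and P = 476/3.
Ratio Q_m/Q_c = 3.4/(17/3) = 0.6.

Q_m/Q_c = 0.6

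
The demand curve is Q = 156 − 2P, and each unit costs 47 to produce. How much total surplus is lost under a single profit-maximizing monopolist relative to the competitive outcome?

Inverting demand: P = 78 − 0.5Q.
Under competition P = MC = 47, so Q = (78 − 47)/0.5 = 62.
The monopolist equates marginal revenue to marginal cost: 78 − Q = 47, so Q = 31. From demand, P = 62.5.
DWL is the triangle between Q = 31 and Q = 62: ½·(62 − 31)·(62.5 − 47) = 240.25.

DWL = 240.25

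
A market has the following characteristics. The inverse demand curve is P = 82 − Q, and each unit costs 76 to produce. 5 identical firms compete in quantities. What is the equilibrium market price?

In a 5-firm Cournot equilibrium, symmetry and the first-order condition give q = (82 − 76)/(6) = 1. So Q = 5 and P = 77.

P = 77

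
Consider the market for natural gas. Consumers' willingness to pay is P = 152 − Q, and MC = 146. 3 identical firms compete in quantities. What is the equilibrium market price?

In a 3-firm Cournot equilibrium, symmetry and the first-order condition give q = (152 − 146)/(4) = 1.5. So Q = 4.5 and P = 147.5.

P = 147.5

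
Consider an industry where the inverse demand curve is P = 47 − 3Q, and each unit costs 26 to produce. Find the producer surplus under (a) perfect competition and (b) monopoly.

Perfect competition: P = MC = 26, so 47 − 3Q = 26 and Q = 7.
PS = (26 − 26)·7 = 0.
The monopolist equates marginal revenue to marginal cost: 47 − 6Q = 26, so Q = 3.5. From demand, P = 36.5.
PS = (36.5 − 26)·3.5 = 36.75.

Competition: PS = 0; Monopoly: PS = 36.75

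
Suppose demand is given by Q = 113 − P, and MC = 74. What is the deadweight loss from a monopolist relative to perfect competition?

DWL = 190.125

Inverting demand: P = 113 − Q.
Under competition P = MC = 74, so Q = (113 − 74)/1 = 39.
The monopolist equates marginal revenue to marginal cost: 113 − 2Q = 74, so Q = 19.5. From demand, P = 93.5.
DWL is the triangle between Q = 19.5 and Q = 39: ½·(39 − 19.5)·(93.5 − 74) = 190.125.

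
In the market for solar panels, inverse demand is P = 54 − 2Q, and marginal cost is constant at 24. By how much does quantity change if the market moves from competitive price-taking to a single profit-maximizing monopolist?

Quantity falls by 7.5

Competitive firms price at marginal cost: P = 24, giving Q = 15.
A monopolist chooses Q where MR = MC. MR = 54 − 4Q; setting this equal to 24 gives Q = 7.5 and P = 39.
Change in quantity: 7.5 − 15 = −7.5.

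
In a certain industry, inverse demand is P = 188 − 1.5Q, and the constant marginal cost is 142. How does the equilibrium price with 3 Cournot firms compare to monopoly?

Cournot: P = 153.5; Monopoly: P = 165

In a 3-firm Cournot equilibrium, symmetry and the first-order condition give q = (188 − 142)/(6) = 23/3. So Q = 23 and P = 153.5.
Monopoly sets MR = MC: 188 − 3Q = 142 ⇒ Q = 46/3, P = 188 − 1.5·46/3 = 165.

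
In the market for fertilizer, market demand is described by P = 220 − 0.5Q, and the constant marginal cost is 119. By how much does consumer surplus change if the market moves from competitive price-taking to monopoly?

Perfect competition: P = MC = 119, so 220 − 0.5Q = 119 and Q = 202.
CS = ½·(220 − 119)·202 = 10201.
A monopolist chooses Q where MR = MC. MR = 220 − Q; setting this equal to 119 gives Q = 101 and P = 169.5.
CS = ½·(220 − 169.5)·101 = 2550.25.
Change in consumer surplus: 2550.25 − 10201 = −7650.75.

Consumer surplus falls by 7650.75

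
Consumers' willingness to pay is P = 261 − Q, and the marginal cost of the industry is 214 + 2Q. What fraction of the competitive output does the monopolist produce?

The monopolist equates marginal revenue to marginal cost: 261 − 2Q = 214 + 2Q, so Q = 11.75. From demand, P = 249.25.
Under competition P = MC: 261 − Q = 214 + 2Q ⇒ Q = 47/3, P = 736/3.
Ratio Q_m/Q_c = 11.75/(47/3) = 0.75.

Q_m/Q_c = 0.75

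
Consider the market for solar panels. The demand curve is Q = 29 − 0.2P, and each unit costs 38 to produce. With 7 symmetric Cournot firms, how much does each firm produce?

q_i = 2.675

Inverting demand: P = 145 − 5Q.
With 7 symmetric Cournot firms, each firm's FOC gives 145 − 40q = 38, so q = 2.675, Q = 7·2.675 = 18.725, and P = 51.375.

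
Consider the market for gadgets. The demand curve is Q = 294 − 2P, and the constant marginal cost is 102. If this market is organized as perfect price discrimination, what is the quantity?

Inverting demand: P = 147 − 0.5Q.
With perfect price discrimination, output is the efficient level Q = 90 (where demand meets MC), but every buyer pays their willingness to pay: CS = 0 and PS = total surplus.

Q = 90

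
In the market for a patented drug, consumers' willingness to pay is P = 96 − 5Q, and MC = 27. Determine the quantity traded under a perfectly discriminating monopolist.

With perfect price discrimination, output is the efficient level Q = 13.8 (where demand meets MC), but every buyer pays their willingness to pay: CS = 0 and PS = total surplus.

Q = 13.8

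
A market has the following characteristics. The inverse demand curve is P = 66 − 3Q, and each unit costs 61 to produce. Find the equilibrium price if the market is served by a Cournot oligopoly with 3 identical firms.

P = 62.25

With 3 symmetric Cournot firms, each firm's FOC gives 66 − 12q = 61, so q = 5/12, Q = 3·5/12 = 1.25, and P = 62.25.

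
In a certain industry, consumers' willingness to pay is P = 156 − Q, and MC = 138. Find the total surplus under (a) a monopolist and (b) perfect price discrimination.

Monopoly sets MR = MC: 156 − 2Q = 138 ⇒ Q = 9, P = 156 − 9 = 147.
CS = ½·(156 − 147)·9 = 40.5; PS = (147 − 138)·9 = 81; TS = 121.5.
A perfectly discriminating monopolist sells every unit with P(Q) ≥ MC(Q), so output equals the competitive quantity Q = 18. Each buyer pays their reservation price, so CS = 0 and the firm captures all surplus.
TS = 162 (equal to competitive TS).

Monopoly: TS = 121.5; Perfect PD: TS = 162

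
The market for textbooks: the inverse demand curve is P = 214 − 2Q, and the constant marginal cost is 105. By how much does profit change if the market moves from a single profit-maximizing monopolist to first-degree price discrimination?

The monopolist equates marginal revenue to marginal cost: 214 − 4Q = 105, so Q = 27.25. From demand, P = 159.5.
Profit = (159.5 − 105)·27.25 = 1485.125.
With perfect price discrimination, output is the efficient level Q = 54.5 (where demand meets MC), but every buyer pays their willingness to pay: CS = 0 and PS = total surplus.
PS equals the full surplus area, 2970.25. Profit = 2970.25 = 2970.25.
Change in profit: 2970.25 − 1485.125 = 1485.125.

π rises by 1485.125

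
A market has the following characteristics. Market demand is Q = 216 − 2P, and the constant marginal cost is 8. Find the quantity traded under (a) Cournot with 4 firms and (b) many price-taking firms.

Cournot: Q = 160; Competition: Q = 200

Inverting demand: P = 108 − 0.5Q.
In a 4-firm Cournot equilibrium, symmetry and the first-order condition give q = (108 − 8)/(2.5) = 40. So Q = 160 and P = 28.
Perfect competition: P = MC = 8, so 108 − 0.5Q = 8 and Q = 200.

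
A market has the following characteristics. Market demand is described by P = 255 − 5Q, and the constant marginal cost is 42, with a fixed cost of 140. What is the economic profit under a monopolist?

Profit = 2128.45

Monopoly sets MR = MC: 255 − 10Q = 42 ⇒ Q = 21.3, P = 255 − 5·21.3 = 148.5.
Profit = (148.5 − 42)·21.3 − 140 = 2128.45.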